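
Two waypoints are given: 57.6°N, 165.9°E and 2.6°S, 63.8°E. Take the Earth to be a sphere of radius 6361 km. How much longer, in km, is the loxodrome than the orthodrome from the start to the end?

Great circle: cos σ = sin φ₁ sin φ₂ + cos φ₁ cos φ₂ cos Δλ,  σ = 1.7219 rad → d_gc = 10952.8 km
Rhumb line: Δψ = -1.2815, q = Δφ/Δψ = 0.8199, d_rh = R√(Δφ²+q²Δλ²) = 11447.5 km
Excess = 11447.5 − 10952.8 = 494.7 ≈ 495 km

495 km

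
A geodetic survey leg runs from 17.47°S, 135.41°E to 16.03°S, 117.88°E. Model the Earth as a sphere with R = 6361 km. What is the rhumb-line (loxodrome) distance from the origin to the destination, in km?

1870 km

Rhumb course C = atan2(Δλ, Δψ) with Δψ = ln[tan(π/4+φ₂/2)/tan(π/4+φ₁/2)] = +0.0262, Δλ = -0.3060 → C = 274.90°
d = R·|Δφ| / |cos C| = 6361·0.02513 / 0.08547 = 1870 km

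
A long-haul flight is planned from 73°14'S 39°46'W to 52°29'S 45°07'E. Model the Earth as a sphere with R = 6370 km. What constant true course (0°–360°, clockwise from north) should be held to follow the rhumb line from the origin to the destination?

60.6°

Δψ = ln[tan(π/4+φ₂/2)/tan(π/4+φ₁/2)] = +0.8349
Δλ = +1.4815 rad (taken the short way round)
course = atan2(Δλ, Δψ) = 60.60°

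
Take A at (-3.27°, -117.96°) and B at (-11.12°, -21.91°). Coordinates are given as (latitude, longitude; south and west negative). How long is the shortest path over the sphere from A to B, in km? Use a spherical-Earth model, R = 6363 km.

cos σ = sin φ₁ sin φ₂ + cos φ₁ cos φ₂ cos Δλ
      = sin(-3.27°)sin(-11.12°) + cos(-3.27°)cos(-11.12°)cos(96.05°) = -0.0922
σ = 95.293° → d = Rσ = 6363·1.66318 = 10583 km

10583 km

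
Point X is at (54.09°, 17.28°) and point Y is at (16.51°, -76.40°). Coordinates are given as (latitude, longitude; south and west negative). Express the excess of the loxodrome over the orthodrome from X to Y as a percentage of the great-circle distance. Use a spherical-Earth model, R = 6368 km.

4.9%

Great circle: σ = 1.3755 rad → d_gc = Rσ = 8759.0 km
Rhumb: Δφ = -0.6559, Δλ = -1.6350, Δψ = -0.8346, q = Δφ/Δψ = 0.7859 → d_rh = R√(Δφ²+q²Δλ²) = 9186.6 km
Excess = (9186.6 − 8759.0) / 8759.0 = 427.6 / 8759.0 = 4.88% ≈ 4.9%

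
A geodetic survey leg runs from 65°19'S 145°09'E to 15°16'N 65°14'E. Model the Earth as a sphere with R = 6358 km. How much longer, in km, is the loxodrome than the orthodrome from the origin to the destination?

273 km

Great circle: cos σ = sin φ₁ sin φ₂ + cos φ₁ cos φ₂ cos Δλ,  σ = 1.7403 rad → d_gc = 11065.0 km
Rhumb line: Δψ = +1.7893, q = Δφ/Δψ = 0.7860, d_rh = R√(Δφ²+q²Δλ²) = 11338.2 km
Excess = 11338.2 − 11065.0 = 273.2 ≈ 273 km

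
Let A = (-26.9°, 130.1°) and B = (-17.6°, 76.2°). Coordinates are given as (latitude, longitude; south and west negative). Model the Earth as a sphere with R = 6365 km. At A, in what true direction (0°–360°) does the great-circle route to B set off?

θ = atan2( sin Δλ·cos φ₂ ,  cos φ₁ sin φ₂ − sin φ₁ cos φ₂ cos Δλ )
  = atan2(-0.7702, -0.0156) = 268.84°

268.8°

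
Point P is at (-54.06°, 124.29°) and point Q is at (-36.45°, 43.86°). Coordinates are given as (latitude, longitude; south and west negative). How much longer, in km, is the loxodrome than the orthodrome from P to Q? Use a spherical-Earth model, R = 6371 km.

296 km

Great circle: cos σ = sin φ₁ sin φ₂ + cos φ₁ cos φ₂ cos Δλ,  σ = 0.9770 rad → d_gc = 6224.5 km
Rhumb line: Δψ = +0.4419, q = Δφ/Δψ = 0.6954, d_rh = R√(Δφ²+q²Δλ²) = 6520.6 km
Excess = 6520.6 − 6224.5 = 296.1 ≈ 296 km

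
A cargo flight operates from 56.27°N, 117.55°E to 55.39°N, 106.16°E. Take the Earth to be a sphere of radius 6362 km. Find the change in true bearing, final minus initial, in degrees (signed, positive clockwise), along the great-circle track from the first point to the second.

At departure: θ₁ = atan2(sin Δλ cos φ₂, cos φ₁ sin φ₂ − sin φ₁ cos φ₂ cos Δλ) = 266.91°
At arrival: θ₂ = atan2(sin Δλ cos φ₁, −cos φ₂ sin φ₁ + sin φ₂ cos φ₁ cos Δλ) = 257.48°
Δθ = θ₂ − θ₁ = -9.4°

-9.4°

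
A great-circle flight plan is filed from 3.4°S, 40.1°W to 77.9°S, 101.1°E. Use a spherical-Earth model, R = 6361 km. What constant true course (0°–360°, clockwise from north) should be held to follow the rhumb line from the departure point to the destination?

Δψ = ln[tan(π/4+φ₂/2)/tan(π/4+φ₁/2)] = -2.1851
Δλ = +2.4644 rad (taken the short way round)
course = atan2(Δλ, Δψ) = 131.56°

131.6°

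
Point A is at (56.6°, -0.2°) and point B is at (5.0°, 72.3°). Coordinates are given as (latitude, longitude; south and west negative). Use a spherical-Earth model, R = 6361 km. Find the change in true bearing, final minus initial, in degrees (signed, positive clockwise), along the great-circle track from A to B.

+45.3°

Initial bearing θ₁ = atan2(sin Δλ cos φ₂, cos φ₁ sin φ₂ − sin φ₁ cos φ₂ cos Δλ) = 102.01°
Final bearing θ₂ = (initial bearing from the destination back to the start) + 180° = 147.28°
Δθ = θ₂ − θ₁ = +45.3°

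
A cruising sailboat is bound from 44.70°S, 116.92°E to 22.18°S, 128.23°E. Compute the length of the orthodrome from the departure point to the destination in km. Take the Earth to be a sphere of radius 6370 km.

cos σ = sin φ₁ sin φ₂ + cos φ₁ cos φ₂ cos Δλ
      = sin(-44.70°)sin(-22.18°) + cos(-44.70°)cos(-22.18°)cos(11.31°) = 0.9110
σ = 24.361° → d = Rσ = 6370·0.42518 = 2708 km

2708 km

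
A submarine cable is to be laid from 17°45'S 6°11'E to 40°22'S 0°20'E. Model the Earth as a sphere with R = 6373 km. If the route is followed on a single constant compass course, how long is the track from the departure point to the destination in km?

Rhumb course C = atan2(Δλ, Δψ) with Δψ = ln[tan(π/4+φ₂/2)/tan(π/4+φ₁/2)] = -0.4564, Δλ = -0.1021 → C = 192.61°
d = R·|Δφ| / |cos C| = 6373·0.39474 / 0.97588 = 2578 km

2578 km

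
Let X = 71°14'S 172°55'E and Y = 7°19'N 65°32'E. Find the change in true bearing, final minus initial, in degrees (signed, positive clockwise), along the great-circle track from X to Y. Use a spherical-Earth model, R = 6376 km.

Initial bearing θ₁ = atan2(sin Δλ cos φ₂, cos φ₁ sin φ₂ − sin φ₁ cos φ₂ cos Δλ) = 255.79°
Final bearing θ₂ = (initial bearing from the destination back to the start) + 180° = 341.67°
Δθ = θ₂ − θ₁ = +85.9°

+85.9°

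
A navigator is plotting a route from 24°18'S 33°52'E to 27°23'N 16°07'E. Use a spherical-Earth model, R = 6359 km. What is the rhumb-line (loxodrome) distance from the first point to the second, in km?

Rhumb course C = atan2(Δλ, Δψ) with Δψ = ln[tan(π/4+φ₂/2)/tan(π/4+φ₁/2)] = +0.9347, Δλ = -0.3098 → C = 341.66°
d = R·|Δφ| / |cos C| = 6359·0.90204 / 0.94922 = 6043 km

6043 km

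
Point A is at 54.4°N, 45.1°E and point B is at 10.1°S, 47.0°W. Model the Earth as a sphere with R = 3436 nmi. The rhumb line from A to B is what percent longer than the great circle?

Great circle: σ = 1.7351 rad → d_gc = Rσ = 5961.9 nmi
Rhumb: Δφ = -1.1257, Δλ = -1.6074, Δψ = -1.3133, q = Δφ/Δψ = 0.8572 → d_rh = R√(Δφ²+q²Δλ²) = 6113.6 nmi
Excess = (6113.6 − 5961.9) / 5961.9 = 151.7 / 5961.9 = 2.54% ≈ 2.5%

2.5%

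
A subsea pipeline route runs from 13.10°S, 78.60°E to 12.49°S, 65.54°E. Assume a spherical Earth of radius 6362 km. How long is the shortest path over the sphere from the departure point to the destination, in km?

cos σ = sin φ₁ sin φ₂ + cos φ₁ cos φ₂ cos Δλ
      = sin(-13.10°)sin(-12.49°) + cos(-13.10°)cos(-12.49°)cos(-13.06°) = 0.9753
σ = 12.749° → d = Rσ = 6362·0.22251 = 1416 km

1416 km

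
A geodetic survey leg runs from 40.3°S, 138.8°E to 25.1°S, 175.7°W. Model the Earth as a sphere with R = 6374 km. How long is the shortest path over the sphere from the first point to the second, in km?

Haversine: a = sin²(Δφ/2)+cos φ₁ cos φ₂ sin²(Δλ/2) = 0.12078;  σ = 2·atan2(√a,√(1−a))
σ = 40.672° → d = Rσ = 6374·0.70986 = 4525 km

4525 km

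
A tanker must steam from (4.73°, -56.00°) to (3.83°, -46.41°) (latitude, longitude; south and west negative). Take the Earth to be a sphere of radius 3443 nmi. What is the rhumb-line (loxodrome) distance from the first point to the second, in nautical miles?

Δψ = ln[tan(π/4+φ₂/2)/tan(π/4+φ₁/2)] = -0.0158;  Δφ = -0.0157 rad,  Δλ = +0.1674 rad
q = Δφ/Δψ = 0.9972
d = R·√(Δφ² + q²Δλ²) = 3443·0.16765 = 577 nmi

577 nmi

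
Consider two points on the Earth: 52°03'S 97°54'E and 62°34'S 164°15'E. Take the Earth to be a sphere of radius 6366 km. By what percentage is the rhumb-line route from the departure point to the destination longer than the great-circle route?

4.2%

Great circle: σ = 0.6206 rad → d_gc = Rσ = 3950.7 km
Rhumb: Δφ = -0.1836, Δλ = +1.1580, Δψ = -0.3427, q = Δφ/Δψ = 0.5356 → d_rh = R√(Δφ²+q²Δλ²) = 4118.0 km
Excess = (4118.0 − 3950.7) / 3950.7 = 167.3 / 3950.7 = 4.23% ≈ 4.2%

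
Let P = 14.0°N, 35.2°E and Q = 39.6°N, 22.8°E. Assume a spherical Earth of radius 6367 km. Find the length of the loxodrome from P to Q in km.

3093 km

Δψ = ln[tan(π/4+φ₂/2)/tan(π/4+φ₁/2)] = +0.5070;  Δφ = +0.4468 rad,  Δλ = -0.2164 rad
q = Δφ/Δψ = 0.8813
d = R·√(Δφ² + q²Δλ²) = 6367·0.48581 = 3093 km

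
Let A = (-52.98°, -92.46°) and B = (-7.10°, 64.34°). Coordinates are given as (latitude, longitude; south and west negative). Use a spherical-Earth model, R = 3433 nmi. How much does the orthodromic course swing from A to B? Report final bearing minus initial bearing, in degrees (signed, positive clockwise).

-138.6°

Initial bearing θ₁ = atan2(sin Δλ cos φ₂, cos φ₁ sin φ₂ − sin φ₁ cos φ₂ cos Δλ) = 154.03°
Final bearing θ₂ = (initial bearing from the destination back to the start) + 180° = 15.41°
Δθ = θ₂ − θ₁ = -138.6°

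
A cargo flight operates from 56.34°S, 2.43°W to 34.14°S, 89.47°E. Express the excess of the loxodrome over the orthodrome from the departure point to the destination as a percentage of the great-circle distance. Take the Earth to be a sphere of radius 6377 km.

Great circle: σ = 1.1019 rad → d_gc = Rσ = 7026.7 km
Rhumb: Δφ = +0.3875, Δλ = +1.6040, Δψ = +0.5611, q = Δφ/Δψ = 0.6905 → d_rh = R√(Δφ²+q²Δλ²) = 7482.9 km
Excess = (7482.9 − 7026.7) / 7026.7 = 456.2 / 7026.7 = 6.49% ≈ 6.5%

6.5%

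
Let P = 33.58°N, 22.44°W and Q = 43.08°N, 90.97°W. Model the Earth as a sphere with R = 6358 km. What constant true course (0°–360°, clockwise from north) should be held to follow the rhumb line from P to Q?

280.0°

Meridional parts: M(φ₁)=+0.6228, M(φ₂)=+0.8348 → ΔM = +0.2119;  Δλ = -1.1961 rad
tan C = Δλ / ΔM = -5.6442 → C = 280.05°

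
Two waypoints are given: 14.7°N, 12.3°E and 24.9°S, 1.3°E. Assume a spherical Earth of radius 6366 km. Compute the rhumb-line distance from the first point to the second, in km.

Rhumb course C = atan2(Δλ, Δψ) with Δψ = ln[tan(π/4+φ₂/2)/tan(π/4+φ₁/2)] = -0.7084, Δλ = -0.1920 → C = 195.16°
d = R·|Δφ| / |cos C| = 6366·0.69115 / 0.96518 = 4559 km

4559 km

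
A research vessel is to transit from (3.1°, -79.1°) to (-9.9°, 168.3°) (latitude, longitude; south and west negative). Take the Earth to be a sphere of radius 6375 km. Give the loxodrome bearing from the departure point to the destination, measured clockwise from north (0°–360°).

263.4°

Δψ = ln[tan(π/4+φ₂/2)/tan(π/4+φ₁/2)] = -0.2278
Δλ = -1.9652 rad (taken the short way round)
course = atan2(Δλ, Δψ) = 263.39°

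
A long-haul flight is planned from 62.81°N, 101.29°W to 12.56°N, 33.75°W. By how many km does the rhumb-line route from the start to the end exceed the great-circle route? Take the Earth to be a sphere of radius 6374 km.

Great circle: cos σ = sin φ₁ sin φ₂ + cos φ₁ cos φ₂ cos Δλ,  σ = 1.1984 rad → d_gc = 7638.8 km
Rhumb line: Δψ = -1.1985, q = Δφ/Δψ = 0.7318, d_rh = R√(Δφ²+q²Δλ²) = 7840.9 km
Excess = 7840.9 − 7638.8 = 202.1 ≈ 202 km

202 km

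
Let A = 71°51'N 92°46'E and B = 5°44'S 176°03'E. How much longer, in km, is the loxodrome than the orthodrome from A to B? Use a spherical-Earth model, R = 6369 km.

Great circle: cos σ = sin φ₁ sin φ₂ + cos φ₁ cos φ₂ cos Δλ,  σ = 1.6295 rad → d_gc = 10378.3 km
Rhumb line: Δψ = -1.9345, q = Δφ/Δψ = 0.7000, d_rh = R√(Δφ²+q²Δλ²) = 10787.4 km
Excess = 10787.4 − 10378.3 = 409.1 ≈ 409 km

409 km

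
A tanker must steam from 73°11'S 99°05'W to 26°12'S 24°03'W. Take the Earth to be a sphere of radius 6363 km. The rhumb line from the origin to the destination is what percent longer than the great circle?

4.7%

Great circle: σ = 1.0591 rad → d_gc = Rσ = 6739.0 km
Rhumb: Δφ = +0.8200, Δλ = +1.3096, Δψ = +1.4377, q = Δφ/Δψ = 0.5704 → d_rh = R√(Δφ²+q²Δλ²) = 7057.9 km
Excess = (7057.9 − 6739.0) / 6739.0 = 318.9 / 6739.0 = 4.73% ≈ 4.7%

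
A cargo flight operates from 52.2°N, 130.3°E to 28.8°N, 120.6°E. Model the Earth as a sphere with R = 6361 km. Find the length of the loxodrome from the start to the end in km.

2720 km

Rhumb course C = atan2(Δλ, Δψ) with Δψ = ln[tan(π/4+φ₂/2)/tan(π/4+φ₁/2)] = -0.5466, Δλ = -0.1693 → C = 197.21°
d = R·|Δφ| / |cos C| = 6361·0.40841 / 0.95523 = 2720 km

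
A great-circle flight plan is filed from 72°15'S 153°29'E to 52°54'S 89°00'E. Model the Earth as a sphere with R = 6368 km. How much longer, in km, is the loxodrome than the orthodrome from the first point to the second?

Great circle: cos σ = sin φ₁ sin φ₂ + cos φ₁ cos φ₂ cos Δλ,  σ = 0.5757 rad → d_gc = 3665.8 km
Rhumb line: Δψ = +0.7650, q = Δφ/Δψ = 0.4415, d_rh = R√(Δφ²+q²Δλ²) = 3825.6 km
Excess = 3825.6 − 3665.8 = 159.8 ≈ 160 km

160 km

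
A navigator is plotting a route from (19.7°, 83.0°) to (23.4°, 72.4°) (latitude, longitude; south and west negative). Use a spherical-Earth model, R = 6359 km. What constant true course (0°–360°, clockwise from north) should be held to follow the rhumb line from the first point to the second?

290.6°

Meridional parts: M(φ₁)=+0.3508, M(φ₂)=+0.4203 → ΔM = +0.0694;  Δλ = -0.1850 rad
tan C = Δλ / ΔM = -2.6640 → C = 290.57°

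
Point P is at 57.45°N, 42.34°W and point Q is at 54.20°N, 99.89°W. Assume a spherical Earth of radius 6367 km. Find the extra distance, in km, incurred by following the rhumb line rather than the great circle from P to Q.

Great circle: cos σ = sin φ₁ sin φ₂ + cos φ₁ cos φ₂ cos Δλ,  σ = 0.5500 rad → d_gc = 3501.7 km
Rhumb line: Δψ = -0.1011, q = Δφ/Δψ = 0.5613, d_rh = R√(Δφ²+q²Δλ²) = 3607.9 km
Excess = 3607.9 − 3501.7 = 106.2 ≈ 106 km

106 km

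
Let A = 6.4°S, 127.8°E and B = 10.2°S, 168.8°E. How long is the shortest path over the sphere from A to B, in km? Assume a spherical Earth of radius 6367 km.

4525 km

cos σ = sin φ₁ sin φ₂ + cos φ₁ cos φ₂ cos Δλ
      = sin(-6.40°)sin(-10.20°) + cos(-6.40°)cos(-10.20°)cos(41.00°) = 0.7579
σ = 40.721° → d = Rσ = 6367·0.71072 = 4525 km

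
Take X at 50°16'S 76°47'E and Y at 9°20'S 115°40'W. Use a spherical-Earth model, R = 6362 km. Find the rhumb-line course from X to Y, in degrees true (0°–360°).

Meridional parts: M(φ₁)=-1.0179, M(φ₂)=-0.1636 → ΔM = +0.8543;  Δλ = +2.9243 rad
tan C = Δλ / ΔM = +3.4229 → C = 73.71°

73.7°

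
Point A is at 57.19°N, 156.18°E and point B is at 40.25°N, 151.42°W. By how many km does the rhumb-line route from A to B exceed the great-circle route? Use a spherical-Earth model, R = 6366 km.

86 km

Great circle: cos σ = sin φ₁ sin φ₂ + cos φ₁ cos φ₂ cos Δλ,  σ = 0.6512 rad → d_gc = 4145.3 km
Rhumb line: Δψ = -0.4542, q = Δφ/Δψ = 0.6510, d_rh = R√(Δφ²+q²Δλ²) = 4231.7 km
Excess = 4231.7 − 4145.3 = 86.4 ≈ 86 km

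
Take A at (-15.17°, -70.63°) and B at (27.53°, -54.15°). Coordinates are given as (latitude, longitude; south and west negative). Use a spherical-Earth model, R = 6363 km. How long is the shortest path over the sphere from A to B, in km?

cos σ = sin φ₁ sin φ₂ + cos φ₁ cos φ₂ cos Δλ
      = sin(-15.17°)sin(27.53°) + cos(-15.17°)cos(27.53°)cos(16.48°) = 0.6998
σ = 45.593° → d = Rσ = 6363·0.79574 = 5063 km

5063 km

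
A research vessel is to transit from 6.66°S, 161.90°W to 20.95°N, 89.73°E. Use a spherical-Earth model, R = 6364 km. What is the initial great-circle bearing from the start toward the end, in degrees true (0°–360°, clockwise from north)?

289.9°

θ = atan2( sin Δλ·cos φ₂ ,  cos φ₁ sin φ₂ − sin φ₁ cos φ₂ cos Δλ )
  = atan2(-0.8863, +0.3210) = 289.91°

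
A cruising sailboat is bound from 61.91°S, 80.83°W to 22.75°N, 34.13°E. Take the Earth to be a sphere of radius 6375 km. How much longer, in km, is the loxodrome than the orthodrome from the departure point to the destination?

Great circle: cos σ = sin φ₁ sin φ₂ + cos φ₁ cos φ₂ cos Δλ,  σ = 2.1228 rad → d_gc = 13532.9 km
Rhumb line: Δψ = +1.7936, q = Δφ/Δψ = 0.8238, d_rh = R√(Δφ²+q²Δλ²) = 14134.0 km
Excess = 14134.0 − 13532.9 = 601.1 ≈ 601 km

601 km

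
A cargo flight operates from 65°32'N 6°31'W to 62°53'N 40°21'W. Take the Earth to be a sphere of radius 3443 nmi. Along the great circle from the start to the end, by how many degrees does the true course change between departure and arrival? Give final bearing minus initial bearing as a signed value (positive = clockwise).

At departure: θ₁ = atan2(sin Δλ cos φ₂, cos φ₁ sin φ₂ − sin φ₁ cos φ₂ cos Δλ) = 275.41°
At arrival: θ₂ = atan2(sin Δλ cos φ₁, −cos φ₂ sin φ₁ + sin φ₂ cos φ₁ cos Δλ) = 244.77°
Δθ = θ₂ − θ₁ = -30.6°

-30.6°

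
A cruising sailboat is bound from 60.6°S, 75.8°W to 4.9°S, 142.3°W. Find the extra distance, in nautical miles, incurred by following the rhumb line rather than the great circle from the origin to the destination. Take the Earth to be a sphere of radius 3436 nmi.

94 nmi

Great circle: cos σ = sin φ₁ sin φ₂ + cos φ₁ cos φ₂ cos Δλ,  σ = 1.2980 rad → d_gc = 4459.8 nmi
Rhumb line: Δψ = +1.2525, q = Δφ/Δψ = 0.7762, d_rh = R√(Δφ²+q²Δλ²) = 4554.0 nmi
Excess = 4554.0 − 4459.8 = 94.2 ≈ 94 nmi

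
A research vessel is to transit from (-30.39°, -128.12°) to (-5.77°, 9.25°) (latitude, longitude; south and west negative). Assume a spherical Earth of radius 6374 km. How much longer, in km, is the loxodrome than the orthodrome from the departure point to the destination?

Great circle: cos σ = sin φ₁ sin φ₂ + cos φ₁ cos φ₂ cos Δλ,  σ = 2.1902 rad → d_gc = 13960.6 km
Rhumb line: Δψ = +0.4563, q = Δφ/Δψ = 0.9417, d_rh = R√(Δφ²+q²Δλ²) = 14649.3 km
Excess = 14649.3 − 13960.6 = 688.7 ≈ 689 km

689 km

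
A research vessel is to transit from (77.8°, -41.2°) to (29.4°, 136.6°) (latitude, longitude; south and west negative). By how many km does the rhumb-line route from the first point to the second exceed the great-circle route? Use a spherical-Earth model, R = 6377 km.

3116 km

Great circle: cos σ = sin φ₁ sin φ₂ + cos φ₁ cos φ₂ cos Δλ,  σ = 1.2705 rad → d_gc = 8101.7 km
Rhumb line: Δψ = -1.6989, q = Δφ/Δψ = 0.4972, d_rh = R√(Δφ²+q²Δλ²) = 11217.7 km
Excess = 11217.7 − 8101.7 = 3116.0 ≈ 3116 km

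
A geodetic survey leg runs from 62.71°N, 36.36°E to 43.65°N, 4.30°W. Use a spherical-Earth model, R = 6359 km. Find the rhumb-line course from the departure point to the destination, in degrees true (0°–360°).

Δψ = ln[tan(π/4+φ₂/2)/tan(π/4+φ₁/2)] = -0.5673
Δλ = -0.7097 rad (taken the short way round)
course = atan2(Δλ, Δψ) = 231.36°

231.4°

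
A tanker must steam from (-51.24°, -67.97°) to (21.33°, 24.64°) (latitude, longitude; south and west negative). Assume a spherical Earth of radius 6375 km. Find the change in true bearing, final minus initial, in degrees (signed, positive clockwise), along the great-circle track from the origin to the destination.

-37.0°

Initial bearing θ₁ = atan2(sin Δλ cos φ₂, cos φ₁ sin φ₂ − sin φ₁ cos φ₂ cos Δλ) = 78.19°
Final bearing θ₂ = (initial bearing from the destination back to the start) + 180° = 41.14°
Δθ = θ₂ − θ₁ = -37.0°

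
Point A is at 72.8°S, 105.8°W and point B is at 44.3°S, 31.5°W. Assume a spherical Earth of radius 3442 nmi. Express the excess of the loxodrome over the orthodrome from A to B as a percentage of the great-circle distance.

Great circle: σ = 0.7606 rad → d_gc = Rσ = 2617.8 nmi
Rhumb: Δφ = +0.4974, Δλ = +1.2968, Δψ = +1.0247, q = Δφ/Δψ = 0.4854 → d_rh = R√(Δφ²+q²Δλ²) = 2761.5 nmi
Excess = (2761.5 − 2617.8) / 2617.8 = 143.7 / 2617.8 = 5.49% ≈ 5.5%

5.5%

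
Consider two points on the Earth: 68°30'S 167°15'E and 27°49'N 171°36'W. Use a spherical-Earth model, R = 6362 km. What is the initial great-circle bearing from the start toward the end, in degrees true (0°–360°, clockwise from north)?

18.8°

N = sin Δλ·cos φ₂ = +0.3191;  D = cos φ₁ sin φ₂ − sin φ₁ cos φ₂ cos Δλ = +0.9385
initial course = atan2(N, D) = 18.78°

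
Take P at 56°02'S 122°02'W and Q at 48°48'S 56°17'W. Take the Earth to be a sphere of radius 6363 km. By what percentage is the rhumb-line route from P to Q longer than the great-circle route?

3.7%

Great circle: σ = 0.6838 rad → d_gc = Rσ = 4351.0 km
Rhumb: Δφ = +0.1262, Δλ = +1.1476, Δψ = +0.2076, q = Δφ/Δψ = 0.6081 → d_rh = R√(Δφ²+q²Δλ²) = 4512.6 km
Excess = (4512.6 − 4351.0) / 4351.0 = 161.6 / 4351.0 = 3.71% ≈ 3.7%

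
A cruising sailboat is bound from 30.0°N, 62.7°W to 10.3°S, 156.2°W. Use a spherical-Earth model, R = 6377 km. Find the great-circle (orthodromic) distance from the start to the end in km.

10922 km

Haversine: a = sin²(Δφ/2)+cos φ₁ cos φ₂ sin²(Δλ/2) = 0.57071;  σ = 2·atan2(√a,√(1−a))
σ = 98.130° → d = Rσ = 6377·1.71269 = 10922 km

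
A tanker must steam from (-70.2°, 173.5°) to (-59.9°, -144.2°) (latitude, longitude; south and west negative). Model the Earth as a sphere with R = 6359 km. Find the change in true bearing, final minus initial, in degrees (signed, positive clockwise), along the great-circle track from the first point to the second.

-38.8°

Initial bearing θ₁ = atan2(sin Δλ cos φ₂, cos φ₁ sin φ₂ − sin φ₁ cos φ₂ cos Δλ) = 80.59°
Final bearing θ₂ = (initial bearing from the destination back to the start) + 180° = 41.79°
Δθ = θ₂ − θ₁ = -38.8°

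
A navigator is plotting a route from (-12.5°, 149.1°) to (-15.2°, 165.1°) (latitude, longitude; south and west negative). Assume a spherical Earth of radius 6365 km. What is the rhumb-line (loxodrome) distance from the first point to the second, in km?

Δψ = ln[tan(π/4+φ₂/2)/tan(π/4+φ₁/2)] = -0.0485;  Δφ = -0.0471 rad,  Δλ = +0.2793 rad
q = Δφ/Δψ = 0.9708
d = R·√(Δφ² + q²Δλ²) = 6365·0.27517 = 1751 km

1751 km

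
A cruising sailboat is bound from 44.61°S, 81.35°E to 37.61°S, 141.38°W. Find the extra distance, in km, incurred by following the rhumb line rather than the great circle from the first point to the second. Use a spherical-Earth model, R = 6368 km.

Great circle: cos σ = sin φ₁ sin φ₂ + cos φ₁ cos φ₂ cos Δλ,  σ = 1.5565 rad → d_gc = 9911.6 km
Rhumb line: Δψ = +0.1624, q = Δφ/Δψ = 0.7523, d_rh = R√(Δφ²+q²Δλ²) = 11503.3 km
Excess = 11503.3 − 9911.6 = 1591.7 ≈ 1592 km

1592 km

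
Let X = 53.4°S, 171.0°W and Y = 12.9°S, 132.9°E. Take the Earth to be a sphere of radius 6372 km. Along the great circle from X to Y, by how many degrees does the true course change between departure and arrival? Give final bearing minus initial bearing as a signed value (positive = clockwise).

At departure: θ₁ = atan2(sin Δλ cos φ₂, cos φ₁ sin φ₂ − sin φ₁ cos φ₂ cos Δλ) = 290.55°
At arrival: θ₂ = atan2(sin Δλ cos φ₁, −cos φ₂ sin φ₁ + sin φ₂ cos φ₁ cos Δλ) = 325.06°
Δθ = θ₂ − θ₁ = +34.5°

+34.5°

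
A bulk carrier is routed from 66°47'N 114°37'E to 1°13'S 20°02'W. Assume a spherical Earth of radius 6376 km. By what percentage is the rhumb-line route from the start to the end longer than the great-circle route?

Great circle: σ = 1.8718 rad → d_gc = Rσ = 11934.7 km
Rhumb: Δφ = -1.1868, Δλ = -2.3501, Δψ = -1.6039, q = Δφ/Δψ = 0.7399 → d_rh = R√(Δφ²+q²Δλ²) = 13423.7 km
Excess = (13423.7 − 11934.7) / 11934.7 = 1489.0 / 11934.7 = 12.48% ≈ 12.5%

12.5%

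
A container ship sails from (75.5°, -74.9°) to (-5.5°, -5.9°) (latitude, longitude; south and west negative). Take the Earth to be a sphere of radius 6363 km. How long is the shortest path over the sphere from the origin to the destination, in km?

cos σ = sin φ₁ sin φ₂ + cos φ₁ cos φ₂ cos Δλ
      = sin(75.50°)sin(-5.50°) + cos(75.50°)cos(-5.50°)cos(69.00°) = -0.0035
σ = 90.199° → d = Rσ = 6363·1.57427 = 10017 km

10017 km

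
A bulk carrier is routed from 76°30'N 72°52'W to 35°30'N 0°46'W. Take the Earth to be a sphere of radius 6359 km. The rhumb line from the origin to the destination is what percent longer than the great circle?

Great circle: σ = 0.8981 rad → d_gc = Rσ = 5711.2 km
Rhumb: Δφ = -0.7156, Δλ = +1.2584, Δψ = -1.4705, q = Δφ/Δψ = 0.4866 → d_rh = R√(Δφ²+q²Δλ²) = 5989.1 km
Excess = (5989.1 − 5711.2) / 5711.2 = 277.9 / 5711.2 = 4.87% ≈ 4.9%

4.9%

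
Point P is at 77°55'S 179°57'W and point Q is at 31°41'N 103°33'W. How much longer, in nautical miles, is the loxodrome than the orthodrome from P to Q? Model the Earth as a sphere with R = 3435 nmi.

181 nmi

Great circle: cos σ = sin φ₁ sin φ₂ + cos φ₁ cos φ₂ cos Δλ,  σ = 2.0620 rad → d_gc = 7083.0 nmi
Rhumb line: Δψ = +2.8294, q = Δφ/Δψ = 0.6761, d_rh = R√(Δφ²+q²Δλ²) = 7263.9 nmi
Excess = 7263.9 − 7083.0 = 180.9 ≈ 181 nmi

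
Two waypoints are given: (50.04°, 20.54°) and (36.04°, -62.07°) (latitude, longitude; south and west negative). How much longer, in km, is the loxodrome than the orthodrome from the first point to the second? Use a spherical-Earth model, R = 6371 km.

307 km

Great circle: cos σ = sin φ₁ sin φ₂ + cos φ₁ cos φ₂ cos Δλ,  σ = 1.0266 rad → d_gc = 6540.2 km
Rhumb line: Δψ = -0.3366, q = Δφ/Δψ = 0.7259, d_rh = R√(Δφ²+q²Δλ²) = 6846.9 km
Excess = 6846.9 − 6540.2 = 306.7 ≈ 307 km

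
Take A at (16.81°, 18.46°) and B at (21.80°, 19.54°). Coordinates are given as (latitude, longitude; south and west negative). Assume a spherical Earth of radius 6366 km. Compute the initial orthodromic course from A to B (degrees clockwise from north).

11.4°

N = sin Δλ·cos φ₂ = +0.0175;  D = cos φ₁ sin φ₂ − sin φ₁ cos φ₂ cos Δλ = +0.0870
initial course = atan2(N, D) = 11.37°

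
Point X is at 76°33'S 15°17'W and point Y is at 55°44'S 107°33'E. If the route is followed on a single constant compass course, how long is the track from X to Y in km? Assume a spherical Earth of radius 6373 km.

Rhumb course C = atan2(Δλ, Δψ) with Δψ = ln[tan(π/4+φ₂/2)/tan(π/4+φ₁/2)] = +0.9610, Δλ = +2.1438 → C = 65.85°
d = R·|Δφ| / |cos C| = 6373·0.36332 / 0.40905 = 5660 km

5660 km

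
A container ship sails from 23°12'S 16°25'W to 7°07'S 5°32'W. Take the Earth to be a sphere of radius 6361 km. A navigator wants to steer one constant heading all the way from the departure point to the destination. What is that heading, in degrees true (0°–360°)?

Δψ = ln[tan(π/4+φ₂/2)/tan(π/4+φ₁/2)] = +0.2919
Δλ = +0.1900 rad (taken the short way round)
course = atan2(Δλ, Δψ) = 33.05°

33.1°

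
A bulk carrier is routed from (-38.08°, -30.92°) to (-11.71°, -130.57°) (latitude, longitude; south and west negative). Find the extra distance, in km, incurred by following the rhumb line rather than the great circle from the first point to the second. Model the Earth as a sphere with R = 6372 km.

314 km

Great circle: cos σ = sin φ₁ sin φ₂ + cos φ₁ cos φ₂ cos Δλ,  σ = 1.5748 rad → d_gc = 10034.8 km
Rhumb line: Δψ = +0.5139, q = Δφ/Δψ = 0.8955, d_rh = R√(Δφ²+q²Δλ²) = 10348.6 km
Excess = 10348.6 − 10034.8 = 313.8 ≈ 314 km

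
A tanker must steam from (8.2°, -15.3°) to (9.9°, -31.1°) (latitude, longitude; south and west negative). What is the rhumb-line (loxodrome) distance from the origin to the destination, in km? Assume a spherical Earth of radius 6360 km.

Δψ = ln[tan(π/4+φ₂/2)/tan(π/4+φ₁/2)] = +0.0300;  Δφ = +0.0297 rad,  Δλ = -0.2758 rad
q = Δφ/Δψ = 0.9875
d = R·√(Δφ² + q²Δλ²) = 6360·0.27393 = 1742 km

1742 km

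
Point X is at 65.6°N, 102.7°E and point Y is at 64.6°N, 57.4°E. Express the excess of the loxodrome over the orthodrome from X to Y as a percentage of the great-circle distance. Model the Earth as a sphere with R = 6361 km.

Great circle: σ = 0.3261 rad → d_gc = Rσ = 2074.5 km
Rhumb: Δφ = -0.0175, Δλ = -0.7906, Δψ = -0.0415, q = Δφ/Δψ = 0.4210 → d_rh = R√(Δφ²+q²Δλ²) = 2120.1 km
Excess = (2120.1 − 2074.5) / 2074.5 = 45.6 / 2074.5 = 2.20% ≈ 2.2%

2.2%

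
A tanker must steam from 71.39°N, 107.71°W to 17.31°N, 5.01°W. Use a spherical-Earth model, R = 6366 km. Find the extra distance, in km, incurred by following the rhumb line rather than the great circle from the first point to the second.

735 km

Great circle: cos σ = sin φ₁ sin φ₂ + cos φ₁ cos φ₂ cos Δλ,  σ = 1.3541 rad → d_gc = 8620.2 km
Rhumb line: Δψ = -1.5020, q = Δφ/Δψ = 0.6284, d_rh = R√(Δφ²+q²Δλ²) = 9355.3 km
Excess = 9355.3 − 8620.2 = 735.1 ≈ 735 km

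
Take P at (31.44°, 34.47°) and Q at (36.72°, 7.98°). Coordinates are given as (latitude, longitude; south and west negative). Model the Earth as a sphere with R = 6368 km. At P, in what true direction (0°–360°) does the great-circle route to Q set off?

N = sin Δλ·cos φ₂ = -0.3575;  D = cos φ₁ sin φ₂ − sin φ₁ cos φ₂ cos Δλ = +0.1359
initial course = atan2(N, D) = 290.81°

290.8°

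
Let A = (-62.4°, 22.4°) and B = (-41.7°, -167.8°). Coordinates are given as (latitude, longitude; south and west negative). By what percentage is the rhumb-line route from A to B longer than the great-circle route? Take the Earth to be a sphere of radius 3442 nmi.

37.6%

Great circle: σ = 1.3191 rad → d_gc = Rσ = 4540.2 nmi
Rhumb: Δφ = +0.3613, Δλ = +2.9636, Δψ = +0.6018, q = Δφ/Δψ = 0.6003 → d_rh = R√(Δφ²+q²Δλ²) = 6248.6 nmi
Excess = (6248.6 − 4540.2) / 4540.2 = 1708.4 / 4540.2 = 37.63% ≈ 37.6%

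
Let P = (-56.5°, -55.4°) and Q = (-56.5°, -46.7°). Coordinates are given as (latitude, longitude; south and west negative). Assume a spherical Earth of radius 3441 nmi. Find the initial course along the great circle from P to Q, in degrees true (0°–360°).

θ = atan2( sin Δλ·cos φ₂ ,  cos φ₁ sin φ₂ − sin φ₁ cos φ₂ cos Δλ )
  = atan2(+0.0835, -0.0053) = 93.63°

93.6°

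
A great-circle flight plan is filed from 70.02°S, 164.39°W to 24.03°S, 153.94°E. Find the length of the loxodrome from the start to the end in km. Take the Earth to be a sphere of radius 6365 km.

Rhumb course C = atan2(Δλ, Δψ) with Δψ = ln[tan(π/4+φ₂/2)/tan(π/4+φ₁/2)] = +1.3042, Δλ = -0.7273 → C = 330.85°
d = R·|Δφ| / |cos C| = 6365·0.80268 / 0.87338 = 5850 km

5850 km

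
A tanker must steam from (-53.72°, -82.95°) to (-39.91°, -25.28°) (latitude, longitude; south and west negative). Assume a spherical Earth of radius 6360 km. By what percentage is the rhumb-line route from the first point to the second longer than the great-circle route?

2.4%

Great circle: σ = 0.7076 rad → d_gc = Rσ = 4500.2 km
Rhumb: Δφ = +0.2410, Δλ = +1.0065, Δψ = +0.3550, q = Δφ/Δψ = 0.6789 → d_rh = R√(Δφ²+q²Δλ²) = 4608.4 km
Excess = (4608.4 − 4500.2) / 4500.2 = 108.2 / 4500.2 = 2.40% ≈ 2.4%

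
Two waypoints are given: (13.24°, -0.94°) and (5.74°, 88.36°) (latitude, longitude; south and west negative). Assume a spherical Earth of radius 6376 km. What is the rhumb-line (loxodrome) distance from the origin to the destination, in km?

Δψ = ln[tan(π/4+φ₂/2)/tan(π/4+φ₁/2)] = -0.1328;  Δφ = -0.1309 rad,  Δλ = +1.5586 rad
q = Δφ/Δψ = 0.9856
d = R·√(Δφ² + q²Δλ²) = 6376·1.54166 = 9830 km

9830 km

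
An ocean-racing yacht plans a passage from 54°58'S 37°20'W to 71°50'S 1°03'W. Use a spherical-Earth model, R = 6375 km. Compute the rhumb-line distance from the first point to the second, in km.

Rhumb course C = atan2(Δλ, Δψ) with Δψ = ln[tan(π/4+φ₂/2)/tan(π/4+φ₁/2)] = -0.6801, Δλ = +0.6333 → C = 137.04°
d = R·|Δφ| / |cos C| = 6375·0.29438 / 0.73188 = 2564 km

2564 km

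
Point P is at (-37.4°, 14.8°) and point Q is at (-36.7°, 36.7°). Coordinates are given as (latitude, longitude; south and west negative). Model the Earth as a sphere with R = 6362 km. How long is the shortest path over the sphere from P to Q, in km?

1938 km

Haversine: a = sin²(Δφ/2)+cos φ₁ cos φ₂ sin²(Δλ/2) = 0.02302;  σ = 2·atan2(√a,√(1−a))
σ = 17.453° → d = Rσ = 6362·0.30462 = 1938 km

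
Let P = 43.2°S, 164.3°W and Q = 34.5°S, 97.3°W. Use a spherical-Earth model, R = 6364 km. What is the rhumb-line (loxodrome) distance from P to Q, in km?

5863 km

Δψ = ln[tan(π/4+φ₂/2)/tan(π/4+φ₁/2)] = +0.1954;  Δφ = +0.1518 rad,  Δλ = +1.1694 rad
q = Δφ/Δψ = 0.7771
d = R·√(Δφ² + q²Δλ²) = 6364·0.92128 = 5863 km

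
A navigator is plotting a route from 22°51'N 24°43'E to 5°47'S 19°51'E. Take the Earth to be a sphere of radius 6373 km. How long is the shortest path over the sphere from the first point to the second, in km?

cos σ = sin φ₁ sin φ₂ + cos φ₁ cos φ₂ cos Δλ
      = sin(22.85°)sin(-5.78°) + cos(22.85°)cos(-5.78°)cos(-4.87°) = 0.8744
σ = 29.026° → d = Rσ = 6373·0.50660 = 3229 km

3229 km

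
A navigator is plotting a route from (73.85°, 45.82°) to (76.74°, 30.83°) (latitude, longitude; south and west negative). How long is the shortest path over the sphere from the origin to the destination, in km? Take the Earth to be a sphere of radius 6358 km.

Haversine: a = sin²(Δφ/2)+cos φ₁ cos φ₂ sin²(Δλ/2) = 0.00172;  σ = 2·atan2(√a,√(1−a))
σ = 4.756° → d = Rσ = 6358·0.08300 = 528 km

528 km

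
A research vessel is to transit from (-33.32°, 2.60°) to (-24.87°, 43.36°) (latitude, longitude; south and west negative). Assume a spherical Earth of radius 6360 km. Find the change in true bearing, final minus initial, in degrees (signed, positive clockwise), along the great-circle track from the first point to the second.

At departure: θ₁ = atan2(sin Δλ cos φ₂, cos φ₁ sin φ₂ − sin φ₁ cos φ₂ cos Δλ) = 87.48°
At arrival: θ₂ = atan2(sin Δλ cos φ₁, −cos φ₂ sin φ₁ + sin φ₂ cos φ₁ cos Δλ) = 66.95°
Δθ = θ₂ − θ₁ = -20.5°

-20.5°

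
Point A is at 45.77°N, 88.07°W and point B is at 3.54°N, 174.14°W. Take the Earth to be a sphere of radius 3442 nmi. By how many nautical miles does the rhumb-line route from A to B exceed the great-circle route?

115 nmi

Great circle: cos σ = sin φ₁ sin φ₂ + cos φ₁ cos φ₂ cos Δλ,  σ = 1.4787 rad → d_gc = 5089.71 nmi
Rhumb line: Δψ = -0.8387, q = Δφ/Δψ = 0.8788, d_rh = R√(Δφ²+q²Δλ²) = 5204.24 nmi
Excess = 5204.24 − 5089.71 = 114.53 ≈ 115 nmi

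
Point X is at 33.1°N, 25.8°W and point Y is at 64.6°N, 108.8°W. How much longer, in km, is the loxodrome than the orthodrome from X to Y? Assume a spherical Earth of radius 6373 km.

Great circle: cos σ = sin φ₁ sin φ₂ + cos φ₁ cos φ₂ cos Δλ,  σ = 1.0038 rad → d_gc = 6397.2 km
Rhumb line: Δψ = +0.8772, q = Δφ/Δψ = 0.6267, d_rh = R√(Δφ²+q²Δλ²) = 6764.0 km
Excess = 6764.0 − 6397.2 = 366.8 ≈ 367 km

367 km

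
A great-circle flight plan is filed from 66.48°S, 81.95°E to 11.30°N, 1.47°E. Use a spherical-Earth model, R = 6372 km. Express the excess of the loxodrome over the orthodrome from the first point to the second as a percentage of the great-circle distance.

Great circle: σ = 1.6860 rad → d_gc = Rσ = 10743.2 km
Rhumb: Δφ = +1.3575, Δλ = -1.4046, Δψ = +1.7679, q = Δφ/Δψ = 0.7679 → d_rh = R√(Δφ²+q²Δλ²) = 11048.1 km
Excess = (11048.1 − 10743.2) / 10743.2 = 304.9 / 10743.2 = 2.84% ≈ 2.8%

2.8%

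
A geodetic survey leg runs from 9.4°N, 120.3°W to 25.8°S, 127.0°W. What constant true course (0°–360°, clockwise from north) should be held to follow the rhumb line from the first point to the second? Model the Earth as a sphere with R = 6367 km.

Meridional parts: M(φ₁)=+0.1648, M(φ₂)=-0.4663 → ΔM = -0.6311;  Δλ = -0.1169 rad
tan C = Δλ / ΔM = +0.1853 → C = 190.50°

190.5°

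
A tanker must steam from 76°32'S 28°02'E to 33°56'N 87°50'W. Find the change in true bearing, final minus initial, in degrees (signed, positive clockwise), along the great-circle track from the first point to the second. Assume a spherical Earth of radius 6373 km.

At departure: θ₁ = atan2(sin Δλ cos φ₂, cos φ₁ sin φ₂ − sin φ₁ cos φ₂ cos Δλ) = 253.44°
At arrival: θ₂ = atan2(sin Δλ cos φ₁, −cos φ₂ sin φ₁ + sin φ₂ cos φ₁ cos Δλ) = 344.39°
Δθ = θ₂ − θ₁ = +91.0°

+91.0°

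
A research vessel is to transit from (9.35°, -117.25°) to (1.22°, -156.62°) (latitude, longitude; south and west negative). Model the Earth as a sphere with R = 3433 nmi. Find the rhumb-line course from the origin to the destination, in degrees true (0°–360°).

Δψ = ln[tan(π/4+φ₂/2)/tan(π/4+φ₁/2)] = -0.1426
Δλ = -0.6871 rad (taken the short way round)
course = atan2(Δλ, Δψ) = 258.27°

258.3°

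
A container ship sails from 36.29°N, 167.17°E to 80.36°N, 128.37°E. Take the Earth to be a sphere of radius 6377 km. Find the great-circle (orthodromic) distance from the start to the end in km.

5172 km

Haversine: a = sin²(Δφ/2)+cos φ₁ cos φ₂ sin²(Δλ/2) = 0.15565;  σ = 2·atan2(√a,√(1−a))
σ = 46.472° → d = Rσ = 6377·0.81109 = 5172 km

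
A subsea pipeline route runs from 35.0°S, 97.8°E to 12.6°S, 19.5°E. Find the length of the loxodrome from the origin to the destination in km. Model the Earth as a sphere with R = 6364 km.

8270 km

Δψ = ln[tan(π/4+φ₂/2)/tan(π/4+φ₁/2)] = +0.4311;  Δφ = +0.3910 rad,  Δλ = -1.3666 rad
q = Δφ/Δψ = 0.9068
d = R·√(Δφ² + q²Δλ²) = 6364·1.29945 = 8270 km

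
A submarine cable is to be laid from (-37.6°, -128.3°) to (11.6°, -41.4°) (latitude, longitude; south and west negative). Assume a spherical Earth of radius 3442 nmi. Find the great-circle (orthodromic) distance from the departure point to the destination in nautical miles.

5685 nmi

cos σ = sin φ₁ sin φ₂ + cos φ₁ cos φ₂ cos Δλ
      = sin(-37.60°)sin(11.60°) + cos(-37.60°)cos(11.60°)cos(86.90°) = -0.0807
σ = 94.630° → d = Rσ = 3442·1.65160 = 5685 nmi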